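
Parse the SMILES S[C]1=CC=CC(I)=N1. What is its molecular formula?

C5H4INS

Walk through each heavy atom and fill implicit hydrogens from standard valence (C 4, N 3, O 2, S 2, halogen 1):
  atom 1: S, bond orders sum to 1 (valence 2) → 1 H
  atom 2: C with explicit H count 0
  atom 3: C, bond orders sum to 3 (valence 4) → 1 H
  atom 4: C, bond orders sum to 3 (valence 4) → 1 H
  atom 5: C, bond orders sum to 3 (valence 4) → 1 H
  atom 6: C, bond orders sum to 4 (valence 4) → 0 H
  atom 7: I (halogen, monovalent) → 0 H
  atom 8: N, bond orders sum to 3 (valence 3) → 0 H
Totals → C:5, H:4, I:1, N:1, S:1.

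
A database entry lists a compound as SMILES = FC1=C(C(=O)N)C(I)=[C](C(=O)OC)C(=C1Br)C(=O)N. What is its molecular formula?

C10H7BrFIN2O4

Walk through each heavy atom and fill implicit hydrogens from standard valence (C 4, N 3, O 2, S 2, halogen 1):
  atom 1: F (halogen, monovalent) → 0 H
  atom 2: C, bond orders sum to 4 (valence 4) → 0 H
  atom 3: C, bond orders sum to 4 (valence 4) → 0 H
  atom 4: C, bond orders sum to 4 (valence 4) → 0 H
  atom 5: O, bond orders sum to 2 (valence 2) → 0 H
  atom 6: N, bond orders sum to 1 (valence 3) → 2 H
  atom 7: C, bond orders sum to 4 (valence 4) → 0 H
  atom 8: I (halogen, monovalent) → 0 H
  atom 9: C with explicit H count 0
  atom 10: C, bond orders sum to 4 (valence 4) → 0 H
  atom 11: O, bond orders sum to 2 (valence 2) → 0 H
  atom 12: O, bond orders sum to 2 (valence 2) → 0 H
  atom 13: C, bond orders sum to 1 (valence 4) → 3 H
  atom 14: C, bond orders sum to 4 (valence 4) → 0 H
  atom 15: C, bond orders sum to 4 (valence 4) → 0 H
  atom 16: Br (halogen, monovalent) → 0 H
  atom 17: C, bond orders sum to 4 (valence 4) → 0 H
  atom 18: O, bond orders sum to 2 (valence 2) → 0 H
  atom 19: N, bond orders sum to 1 (valence 3) → 2 H
Totals → C:10, H:7, Br:1, F:1, I:1, N:2, O:4.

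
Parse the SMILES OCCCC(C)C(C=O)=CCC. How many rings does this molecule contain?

0

In SMILES, each pair of matching ring-closure digits denotes one ring-closing bond; the number of such bonds equals the number of independent rings.
Ring-closure bonds here: 0.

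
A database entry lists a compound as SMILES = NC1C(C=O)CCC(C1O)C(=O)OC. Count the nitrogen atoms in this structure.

1

Scan the SMILES for N atoms (remember two-letter symbols like Cl and Br are single atoms).
Nitrogen count: 1.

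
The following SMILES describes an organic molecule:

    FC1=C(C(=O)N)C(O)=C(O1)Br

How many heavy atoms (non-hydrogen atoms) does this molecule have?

Every atom symbol written in the SMILES (organic subset) is one heavy atom; implicit H are not written.
Heavy atoms by element → Br:1, C:5, F:1, N:1, O:3.
Total: 11.

11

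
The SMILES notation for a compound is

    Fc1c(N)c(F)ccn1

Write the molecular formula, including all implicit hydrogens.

C5H4F2N2

Walk through each heavy atom and fill implicit hydrogens from standard valence (C 4, N 3, O 2, S 2, halogen 1); for lowercase aromatic atoms, an aromatic c carries 1 H when it has two neighbours and 0 H with three, and aromatic n carries 0 H:
  atom 1: F (halogen, monovalent) → 0 H
  atom 2: aromatic c, 3 neighbours → 0 H
  atom 3: aromatic c, 3 neighbours → 0 H
  atom 4: N, bond orders sum to 1 (valence 3) → 2 H
  atom 5: aromatic c, 3 neighbours → 0 H
  atom 6: F (halogen, monovalent) → 0 H
  atom 7: aromatic c, 2 neighbours → 1 H
  atom 8: aromatic c, 2 neighbours → 1 H
  atom 9: aromatic n, 2 neighbours → 0 H
Totals → C:5, H:4, F:2, N:2.
In Hill order: C5H4F2N2.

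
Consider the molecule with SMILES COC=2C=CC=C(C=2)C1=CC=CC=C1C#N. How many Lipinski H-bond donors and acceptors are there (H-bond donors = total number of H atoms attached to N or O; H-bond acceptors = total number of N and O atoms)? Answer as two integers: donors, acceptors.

0, 2

Donors: find every N or O and count the H atoms it carries.
  atom 2 (O): bond orders sum to 2 → 0 H
  atom 16 (N): bond orders sum to 3 → 0 H
Lipinski HBD = 0.
Acceptors: N atoms = 1, O atoms = 1 → HBA = 2.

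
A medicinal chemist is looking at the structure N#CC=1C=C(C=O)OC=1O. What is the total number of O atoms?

3

Scan the SMILES for O atoms (remember two-letter symbols like Cl and Br are single atoms).
Oxygen count: 3.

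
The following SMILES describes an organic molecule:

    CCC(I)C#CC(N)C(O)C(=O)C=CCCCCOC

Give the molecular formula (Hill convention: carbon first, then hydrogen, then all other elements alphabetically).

C15H24INO3

Walk through each heavy atom and fill implicit hydrogens from standard valence (C 4, N 3, O 2, S 2, halogen 1):
  atom 1: C, bond orders sum to 1 (valence 4) → 3 H
  atom 2: C, bond orders sum to 2 (valence 4) → 2 H
  atom 3: C, bond orders sum to 3 (valence 4) → 1 H
  atom 4: I (halogen, monovalent) → 0 H
  atom 5: C, bond orders sum to 4 (valence 4) → 0 H
  atom 6: C, bond orders sum to 4 (valence 4) → 0 H
  atom 7: C, bond orders sum to 3 (valence 4) → 1 H
  atom 8: N, bond orders sum to 1 (valence 3) → 2 H
  atom 9: C, bond orders sum to 3 (valence 4) → 1 H
  atom 10: O, bond orders sum to 1 (valence 2) → 1 H
  atom 11: C, bond orders sum to 4 (valence 4) → 0 H
  atom 12: O, bond orders sum to 2 (valence 2) → 0 H
  atom 13: C, bond orders sum to 3 (valence 4) → 1 H
  atom 14: C, bond orders sum to 3 (valence 4) → 1 H
  atom 15: C, bond orders sum to 2 (valence 4) → 2 H
  atom 16: C, bond orders sum to 2 (valence 4) → 2 H
  atom 17: C, bond orders sum to 2 (valence 4) → 2 H
  atom 18: C, bond orders sum to 2 (valence 4) → 2 H
  atom 19: O, bond orders sum to 2 (valence 2) → 0 H
  atom 20: C, bond orders sum to 1 (valence 4) → 3 H
Totals → C:15, H:24, I:1, N:1, O:3.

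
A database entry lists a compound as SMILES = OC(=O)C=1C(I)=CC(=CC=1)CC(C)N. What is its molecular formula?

C10H12INO2

Walk through each heavy atom and fill implicit hydrogens from standard valence (C 4, N 3, O 2, S 2, halogen 1):
  atom 1: O, bond orders sum to 1 (valence 2) → 1 H
  atom 2: C, bond orders sum to 4 (valence 4) → 0 H
  atom 3: O, bond orders sum to 2 (valence 2) → 0 H
  atom 4: C, bond orders sum to 4 (valence 4) → 0 H
  atom 5: C, bond orders sum to 4 (valence 4) → 0 H
  atom 6: I (halogen, monovalent) → 0 H
  atom 7: C, bond orders sum to 3 (valence 4) → 1 H
  atom 8: C, bond orders sum to 4 (valence 4) → 0 H
  atom 9: C, bond orders sum to 3 (valence 4) → 1 H
  atom 10: C, bond orders sum to 3 (valence 4) → 1 H
  atom 11: C, bond orders sum to 2 (valence 4) → 2 H
  atom 12: C, bond orders sum to 3 (valence 4) → 1 H
  atom 13: C, bond orders sum to 1 (valence 4) → 3 H
  atom 14: N, bond orders sum to 1 (valence 3) → 2 H
Totals → C:10, H:12, I:1, N:1, O:2.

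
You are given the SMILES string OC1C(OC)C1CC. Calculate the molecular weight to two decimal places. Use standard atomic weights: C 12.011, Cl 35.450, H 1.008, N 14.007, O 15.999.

116.16 g/mol

First, the molecular formula is C6H12O2 (counting implicit H from valence).
  C: 6 × 12.011 = 72.066
  H: 12 × 1.008 = 12.096
  O: 2 × 15.999 = 31.998
Sum: 6×12.011 + 12×1.008 + 2×15.999 = 116.160 → 116.16 g/mol.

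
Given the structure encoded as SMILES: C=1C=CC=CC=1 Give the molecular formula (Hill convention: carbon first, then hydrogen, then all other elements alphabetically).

C6H6

Walk through each heavy atom and fill implicit hydrogens from standard valence (C 4, N 3, O 2, S 2, halogen 1):
  atom 1: C, bond orders sum to 3 (valence 4) → 1 H
  atom 2: C, bond orders sum to 3 (valence 4) → 1 H
  atom 3: C, bond orders sum to 3 (valence 4) → 1 H
  atom 4: C, bond orders sum to 3 (valence 4) → 1 H
  atom 5: C, bond orders sum to 3 (valence 4) → 1 H
  atom 6: C, bond orders sum to 3 (valence 4) → 1 H
Totals → C:6, H:6.
In Hill order: C6H6.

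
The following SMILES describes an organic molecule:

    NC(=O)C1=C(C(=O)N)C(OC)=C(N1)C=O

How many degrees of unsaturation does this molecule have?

6

Degree of unsaturation = (number of rings) + (number of π bonds).
Ring closures in the SMILES: 1.
π bonds: 5 double bonds (each 1 DoU) → 5 DoU from unsaturation.
Total DoU = 1 + 5 = 6.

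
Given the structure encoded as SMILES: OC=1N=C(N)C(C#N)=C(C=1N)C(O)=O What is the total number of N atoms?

4

Scan the SMILES for N atoms (remember two-letter symbols like Cl and Br are single atoms).
Nitrogen count: 4.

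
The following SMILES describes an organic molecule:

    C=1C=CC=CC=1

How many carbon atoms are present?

6

Count every carbon token in the SMILES (each C, including those in ring-closure positions and inside branches).
Carbon count: 6.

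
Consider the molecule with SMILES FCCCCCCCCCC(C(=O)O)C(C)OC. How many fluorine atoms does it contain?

Scan the SMILES for F atoms (remember two-letter symbols like Cl and Br are single atoms).
Fluorine count: 1.

1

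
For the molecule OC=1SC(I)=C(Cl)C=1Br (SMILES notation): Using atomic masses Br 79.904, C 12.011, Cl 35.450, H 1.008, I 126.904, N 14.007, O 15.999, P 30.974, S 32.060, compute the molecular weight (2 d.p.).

First, the molecular formula is C4HBrClIOS (counting implicit H from valence).
  Br: 1 × 79.904 = 79.904
  C: 4 × 12.011 = 48.044
  Cl: 1 × 35.450 = 35.450
  H: 1 × 1.008 = 1.008
  I: 1 × 126.904 = 126.904
  O: 1 × 15.999 = 15.999
  S: 1 × 32.060 = 32.060
Sum: 1×79.904 + 4×12.011 + 1×35.450 + 1×1.008 + 1×126.904 + 1×15.999 + 1×32.060 = 339.369 → 339.37 g/mol.

339.37 g/mol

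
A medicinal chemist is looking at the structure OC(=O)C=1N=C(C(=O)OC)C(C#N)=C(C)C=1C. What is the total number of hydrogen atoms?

10

Walk through each heavy atom and fill implicit hydrogens from standard valence (C 4, N 3, O 2, S 2, halogen 1):
  atom 1: O, bond orders sum to 1 (valence 2) → 1 H
  atom 2: C, bond orders sum to 4 (valence 4) → 0 H
  atom 3: O, bond orders sum to 2 (valence 2) → 0 H
  atom 4: C, bond orders sum to 4 (valence 4) → 0 H
  atom 5: N, bond orders sum to 3 (valence 3) → 0 H
  atom 6: C, bond orders sum to 4 (valence 4) → 0 H
  atom 7: C, bond orders sum to 4 (valence 4) → 0 H
  atom 8: O, bond orders sum to 2 (valence 2) → 0 H
  atom 9: O, bond orders sum to 2 (valence 2) → 0 H
  atom 10: C, bond orders sum to 1 (valence 4) → 3 H
  atom 11: C, bond orders sum to 4 (valence 4) → 0 H
  atom 12: C, bond orders sum to 4 (valence 4) → 0 H
  atom 13: N, bond orders sum to 3 (valence 3) → 0 H
  atom 14: C, bond orders sum to 4 (valence 4) → 0 H
  atom 15: C, bond orders sum to 1 (valence 4) → 3 H
  atom 16: C, bond orders sum to 4 (valence 4) → 0 H
  atom 17: C, bond orders sum to 1 (valence 4) → 3 H
Total hydrogens: 10.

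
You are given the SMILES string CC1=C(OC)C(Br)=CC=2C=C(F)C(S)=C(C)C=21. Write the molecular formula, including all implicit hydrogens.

C13H12BrFOS

Walk through each heavy atom and fill implicit hydrogens from standard valence (C 4, N 3, O 2, S 2, halogen 1):
  atom 1: C, bond orders sum to 1 (valence 4) → 3 H
  atom 2: C, bond orders sum to 4 (valence 4) → 0 H
  atom 3: C, bond orders sum to 4 (valence 4) → 0 H
  atom 4: O, bond orders sum to 2 (valence 2) → 0 H
  atom 5: C, bond orders sum to 1 (valence 4) → 3 H
  atom 6: C, bond orders sum to 4 (valence 4) → 0 H
  atom 7: Br (halogen, monovalent) → 0 H
  atom 8: C, bond orders sum to 3 (valence 4) → 1 H
  atom 9: C, bond orders sum to 4 (valence 4) → 0 H
  atom 10: C, bond orders sum to 3 (valence 4) → 1 H
  atom 11: C, bond orders sum to 4 (valence 4) → 0 H
  atom 12: F (halogen, monovalent) → 0 H
  atom 13: C, bond orders sum to 4 (valence 4) → 0 H
  atom 14: S, bond orders sum to 1 (valence 2) → 1 H
  atom 15: C, bond orders sum to 4 (valence 4) → 0 H
  atom 16: C, bond orders sum to 1 (valence 4) → 3 H
  atom 17: C, bond orders sum to 4 (valence 4) → 0 H
Totals → C:13, H:12, Br:1, F:1, O:1, S:1.
In Hill order: C13H12BrFOS.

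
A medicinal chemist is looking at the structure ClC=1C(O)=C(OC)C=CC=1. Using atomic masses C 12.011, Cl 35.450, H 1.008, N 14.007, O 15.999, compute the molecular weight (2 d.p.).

158.58 g/mol

First, the molecular formula is C7H7ClO2 (counting implicit H from valence).
  C: 7 × 12.011 = 84.077
  Cl: 1 × 35.450 = 35.450
  H: 7 × 1.008 = 7.056
  O: 2 × 15.999 = 31.998
Sum: 7×12.011 + 1×35.450 + 7×1.008 + 2×15.999 = 158.581 → 158.58 g/mol.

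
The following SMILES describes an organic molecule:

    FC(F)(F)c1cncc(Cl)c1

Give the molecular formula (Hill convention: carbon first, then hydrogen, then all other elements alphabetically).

Walk through each heavy atom and fill implicit hydrogens from standard valence (C 4, N 3, O 2, S 2, halogen 1); for lowercase aromatic atoms, an aromatic c carries 1 H when it has two neighbours and 0 H with three, and aromatic n carries 0 H:
  atom 1: F (halogen, monovalent) → 0 H
  atom 2: C, bond orders sum to 4 (valence 4) → 0 H
  atom 3: F (halogen, monovalent) → 0 H
  atom 4: F (halogen, monovalent) → 0 H
  atom 5: aromatic c, 3 neighbours → 0 H
  atom 6: aromatic c, 2 neighbours → 1 H
  atom 7: aromatic n, 2 neighbours → 0 H
  atom 8: aromatic c, 2 neighbours → 1 H
  atom 9: aromatic c, 3 neighbours → 0 H
  atom 10: Cl (halogen, monovalent) → 0 H
  atom 11: aromatic c, 2 neighbours → 1 H
Totals → C:6, H:3, Cl:1, F:3, N:1.
In Hill order: C6H3ClF3N.

C6H3ClF3N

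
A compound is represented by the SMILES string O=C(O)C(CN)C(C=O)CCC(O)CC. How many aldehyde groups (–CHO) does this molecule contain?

1

The aldehyde motif appears at heavy-atom position 8 in the SMILES.
Other groups present: 1 carboxylic acid, 1 hydroxyl, 1 primary amine.
Aldehyde count: 1.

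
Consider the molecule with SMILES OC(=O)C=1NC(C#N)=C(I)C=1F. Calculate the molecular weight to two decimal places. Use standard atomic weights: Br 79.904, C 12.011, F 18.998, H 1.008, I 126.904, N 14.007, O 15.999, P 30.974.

First, the molecular formula is C6H2FIN2O2 (counting implicit H from valence).
  C: 6 × 12.011 = 72.066
  F: 1 × 18.998 = 18.998
  H: 2 × 1.008 = 2.016
  I: 1 × 126.904 = 126.904
  N: 2 × 14.007 = 28.014
  O: 2 × 15.999 = 31.998
Sum: 6×12.011 + 1×18.998 + 2×1.008 + 1×126.904 + 2×14.007 + 2×15.999 = 279.996 → 280.00 g/mol.

280.00 g/mol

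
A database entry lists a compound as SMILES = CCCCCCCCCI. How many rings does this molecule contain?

In SMILES, each pair of matching ring-closure digits denotes one ring-closing bond; the number of such bonds equals the number of independent rings.
Ring-closure bonds here: 0.

0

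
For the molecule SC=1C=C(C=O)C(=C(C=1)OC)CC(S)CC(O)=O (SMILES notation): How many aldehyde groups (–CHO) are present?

The aldehyde motif appears at heavy-atom position 5 in the SMILES.
Other groups present: 1 carboxylic acid, 1 ether, 2 thiol.
Aldehyde count: 1.

1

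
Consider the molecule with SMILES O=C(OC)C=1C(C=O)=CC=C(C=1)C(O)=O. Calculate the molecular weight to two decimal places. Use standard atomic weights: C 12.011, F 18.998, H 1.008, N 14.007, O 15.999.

First, the molecular formula is C10H8O5 (counting implicit H from valence).
  C: 10 × 12.011 = 120.110
  H: 8 × 1.008 = 8.064
  O: 5 × 15.999 = 79.995
Sum: 10×12.011 + 8×1.008 + 5×15.999 = 208.169 → 208.17 g/mol.

208.17 g/mol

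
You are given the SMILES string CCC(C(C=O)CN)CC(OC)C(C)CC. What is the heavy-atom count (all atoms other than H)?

16

Every atom symbol written in the SMILES (organic subset) is one heavy atom; implicit H are not written.
Heavy atoms by element → C:13, N:1, O:2.
Total: 16.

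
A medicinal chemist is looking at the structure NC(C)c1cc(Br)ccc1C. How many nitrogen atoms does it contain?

Scan the SMILES for N atoms (remember two-letter symbols like Cl and Br are single atoms).
Nitrogen count: 1.

1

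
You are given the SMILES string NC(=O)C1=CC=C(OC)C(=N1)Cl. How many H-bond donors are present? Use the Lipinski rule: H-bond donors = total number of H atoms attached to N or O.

2

Donors: find every N or O and count the H atoms it carries.
  atom 1 (N): bond orders sum to 1 → 2 H
  atom 3 (O): bond orders sum to 2 → 0 H
  atom 8 (O): bond orders sum to 2 → 0 H
  atom 11 (N): bond orders sum to 3 → 0 H
Lipinski HBD = 2.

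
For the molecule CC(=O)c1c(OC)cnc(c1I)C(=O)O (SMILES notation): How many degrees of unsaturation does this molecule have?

6

Molecular formula: C9H8INO4.
DoU = (2C + 2 + N − H − X) / 2, where X is the halogen count and O/S are ignored.
    = (2·9 + 2 + 1 − 8 − 1) / 2 = 12 / 2 = 6.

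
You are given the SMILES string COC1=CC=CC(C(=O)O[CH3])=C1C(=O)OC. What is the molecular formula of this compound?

Walk through each heavy atom and fill implicit hydrogens from standard valence (C 4, N 3, O 2, S 2, halogen 1):
  atom 1: C, bond orders sum to 1 (valence 4) → 3 H
  atom 2: O, bond orders sum to 2 (valence 2) → 0 H
  atom 3: C, bond orders sum to 4 (valence 4) → 0 H
  atom 4: C, bond orders sum to 3 (valence 4) → 1 H
  atom 5: C, bond orders sum to 3 (valence 4) → 1 H
  atom 6: C, bond orders sum to 3 (valence 4) → 1 H
  atom 7: C, bond orders sum to 4 (valence 4) → 0 H
  atom 8: C, bond orders sum to 4 (valence 4) → 0 H
  atom 9: O, bond orders sum to 2 (valence 2) → 0 H
  atom 10: O, bond orders sum to 2 (valence 2) → 0 H
  atom 11: C with explicit H count 3
  atom 12: C, bond orders sum to 4 (valence 4) → 0 H
  atom 13: C, bond orders sum to 4 (valence 4) → 0 H
  atom 14: O, bond orders sum to 2 (valence 2) → 0 H
  atom 15: O, bond orders sum to 2 (valence 2) → 0 H
  atom 16: C, bond orders sum to 1 (valence 4) → 3 H
Totals → C:11, H:12, O:5.

C11H12O5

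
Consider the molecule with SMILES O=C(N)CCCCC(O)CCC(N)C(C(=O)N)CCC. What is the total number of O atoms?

Scan the SMILES for O atoms (remember two-letter symbols like Cl and Br are single atoms).
Oxygen count: 3.

3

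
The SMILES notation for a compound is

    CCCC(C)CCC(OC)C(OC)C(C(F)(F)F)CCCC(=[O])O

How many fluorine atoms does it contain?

3

Scan the SMILES for F atoms (remember two-letter symbols like Cl and Br are single atoms).
Fluorine count: 3.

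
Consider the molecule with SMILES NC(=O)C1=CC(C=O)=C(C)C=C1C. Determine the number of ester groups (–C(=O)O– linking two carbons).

Scan the SMILES for the ester motif — none present.
Groups that are present: 1 aldehyde, 1 amide.

0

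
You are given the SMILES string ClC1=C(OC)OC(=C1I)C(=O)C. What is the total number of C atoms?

7

Count every carbon token in the SMILES (each C, including those in ring-closure positions and inside branches).
Carbon count: 7.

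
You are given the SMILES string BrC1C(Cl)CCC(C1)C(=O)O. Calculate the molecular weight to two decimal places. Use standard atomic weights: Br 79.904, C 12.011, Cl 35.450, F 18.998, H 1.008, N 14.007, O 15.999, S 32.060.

241.51 g/mol

First, the molecular formula is C7H10BrClO2 (counting implicit H from valence).
  Br: 1 × 79.904 = 79.904
  C: 7 × 12.011 = 84.077
  Cl: 1 × 35.450 = 35.450
  H: 10 × 1.008 = 10.080
  O: 2 × 15.999 = 31.998
Sum: 1×79.904 + 7×12.011 + 1×35.450 + 10×1.008 + 2×15.999 = 241.509 → 241.51 g/mol.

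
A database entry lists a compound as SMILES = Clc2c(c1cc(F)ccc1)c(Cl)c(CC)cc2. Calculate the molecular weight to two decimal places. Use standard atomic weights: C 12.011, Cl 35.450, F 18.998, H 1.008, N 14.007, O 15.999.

269.14 g/mol

First, the molecular formula is C14H11Cl2F (counting implicit H from valence).
  C: 14 × 12.011 = 168.154
  Cl: 2 × 35.450 = 70.900
  F: 1 × 18.998 = 18.998
  H: 11 × 1.008 = 11.088
Sum: 14×12.011 + 2×35.450 + 1×18.998 + 11×1.008 = 269.140 → 269.14 g/mol.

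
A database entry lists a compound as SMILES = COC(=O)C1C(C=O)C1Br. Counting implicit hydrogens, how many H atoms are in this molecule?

Walk through each heavy atom and fill implicit hydrogens from standard valence (C 4, N 3, O 2, S 2, halogen 1):
  atom 1: C, bond orders sum to 1 (valence 4) → 3 H
  atom 2: O, bond orders sum to 2 (valence 2) → 0 H
  atom 3: C, bond orders sum to 4 (valence 4) → 0 H
  atom 4: O, bond orders sum to 2 (valence 2) → 0 H
  atom 5: C, bond orders sum to 3 (valence 4) → 1 H
  atom 6: C, bond orders sum to 3 (valence 4) → 1 H
  atom 7: C, bond orders sum to 3 (valence 4) → 1 H
  atom 8: O, bond orders sum to 2 (valence 2) → 0 H
  atom 9: C, bond orders sum to 3 (valence 4) → 1 H
  atom 10: Br (halogen, monovalent) → 0 H
Total hydrogens: 7.

7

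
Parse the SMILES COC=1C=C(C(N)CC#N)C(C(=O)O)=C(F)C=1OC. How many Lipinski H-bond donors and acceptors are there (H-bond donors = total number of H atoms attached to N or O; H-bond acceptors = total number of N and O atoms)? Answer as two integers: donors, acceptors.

Donors: find every N or O and count the H atoms it carries.
  atom 2 (O): bond orders sum to 2 → 0 H
  atom 7 (N): bond orders sum to 1 → 2 H
  atom 10 (N): bond orders sum to 3 → 0 H
  atom 13 (O): bond orders sum to 2 → 0 H
  atom 14 (O): bond orders sum to 1 → 1 H
  atom 18 (O): bond orders sum to 2 → 0 H
Lipinski HBD = 3.
Acceptors: N atoms = 2, O atoms = 4 → HBA = 6.

3, 6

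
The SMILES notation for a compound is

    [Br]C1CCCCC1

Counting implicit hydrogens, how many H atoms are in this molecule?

Walk through each heavy atom and fill implicit hydrogens from standard valence (C 4, N 3, O 2, S 2, halogen 1):
  atom 1: Br with explicit H count 0
  atom 2: C, bond orders sum to 3 (valence 4) → 1 H
  atom 3: C, bond orders sum to 2 (valence 4) → 2 H
  atom 4: C, bond orders sum to 2 (valence 4) → 2 H
  atom 5: C, bond orders sum to 2 (valence 4) → 2 H
  atom 6: C, bond orders sum to 2 (valence 4) → 2 H
  atom 7: C, bond orders sum to 2 (valence 4) → 2 H
Total hydrogens: 11.

11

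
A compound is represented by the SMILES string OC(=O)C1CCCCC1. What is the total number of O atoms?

2

Scan the SMILES for O atoms (remember two-letter symbols like Cl and Br are single atoms).
Oxygen count: 2.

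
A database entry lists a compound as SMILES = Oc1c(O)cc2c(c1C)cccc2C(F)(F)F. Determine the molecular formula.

C12H9F3O2

Walk through each heavy atom and fill implicit hydrogens from standard valence (C 4, N 3, O 2, S 2, halogen 1); for lowercase aromatic atoms, an aromatic c carries 1 H when it has two neighbours and 0 H with three, and aromatic n carries 0 H:
  atom 1: O, bond orders sum to 1 (valence 2) → 1 H
  atom 2: aromatic c, 3 neighbours → 0 H
  atom 3: aromatic c, 3 neighbours → 0 H
  atom 4: O, bond orders sum to 1 (valence 2) → 1 H
  atom 5: aromatic c, 2 neighbours → 1 H
  atom 6: aromatic c, 3 neighbours → 0 H
  atom 7: aromatic c, 3 neighbours → 0 H
  atom 8: aromatic c, 3 neighbours → 0 H
  atom 9: C, bond orders sum to 1 (valence 4) → 3 H
  atom 10: aromatic c, 2 neighbours → 1 H
  atom 11: aromatic c, 2 neighbours → 1 H
  atom 12: aromatic c, 2 neighbours → 1 H
  atom 13: aromatic c, 3 neighbours → 0 H
  atom 14: C, bond orders sum to 4 (valence 4) → 0 H
  atom 15: F (halogen, monovalent) → 0 H
  atom 16: F (halogen, monovalent) → 0 H
  atom 17: F (halogen, monovalent) → 0 H
Totals → C:12, H:9, F:3, O:2.
In Hill order: C12H9F3O2.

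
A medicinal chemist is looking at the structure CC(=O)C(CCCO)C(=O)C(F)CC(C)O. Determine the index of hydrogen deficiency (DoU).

2

Degree of unsaturation = (number of rings) + (number of π bonds).
Ring closures in the SMILES: 0.
π bonds: 2 double bonds (each 1 DoU) → 2 DoU from unsaturation.
Total DoU = 0 + 2 = 2.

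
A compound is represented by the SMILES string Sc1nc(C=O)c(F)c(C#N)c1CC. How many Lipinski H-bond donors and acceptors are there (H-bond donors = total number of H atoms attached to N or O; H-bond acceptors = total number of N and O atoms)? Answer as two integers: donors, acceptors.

0, 3

Donors: find every N or O and count the H atoms it carries.
  atom 3 (N): bond orders sum to 3 → 0 H
  atom 6 (O): bond orders sum to 2 → 0 H
  atom 11 (N): bond orders sum to 3 → 0 H
Lipinski HBD = 0.
Acceptors: N atoms = 2, O atoms = 1 → HBA = 3.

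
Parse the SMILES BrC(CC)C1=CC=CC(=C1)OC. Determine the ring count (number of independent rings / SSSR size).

In SMILES, each pair of matching ring-closure digits denotes one ring-closing bond; the number of such bonds equals the number of independent rings.
Ring-closure bonds here: 1.

1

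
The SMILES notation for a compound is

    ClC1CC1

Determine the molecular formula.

Walk through each heavy atom and fill implicit hydrogens from standard valence (C 4, N 3, O 2, S 2, halogen 1):
  atom 1: Cl (halogen, monovalent) → 0 H
  atom 2: C, bond orders sum to 3 (valence 4) → 1 H
  atom 3: C, bond orders sum to 2 (valence 4) → 2 H
  atom 4: C, bond orders sum to 2 (valence 4) → 2 H
Totals → C:3, H:5, Cl:1.

C3H5Cl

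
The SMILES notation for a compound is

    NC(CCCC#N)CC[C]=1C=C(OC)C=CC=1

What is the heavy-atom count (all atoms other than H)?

17

Every atom symbol written in the SMILES (organic subset) is one heavy atom; implicit H are not written.
Heavy atoms by element → C:14, N:2, O:1.
Total: 17.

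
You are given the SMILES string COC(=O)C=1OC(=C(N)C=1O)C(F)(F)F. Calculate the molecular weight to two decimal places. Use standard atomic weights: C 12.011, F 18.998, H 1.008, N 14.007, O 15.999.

225.12 g/mol

First, the molecular formula is C7H6F3NO4 (counting implicit H from valence).
  C: 7 × 12.011 = 84.077
  F: 3 × 18.998 = 56.994
  H: 6 × 1.008 = 6.048
  N: 1 × 14.007 = 14.007
  O: 4 × 15.999 = 63.996
Sum: 7×12.011 + 3×18.998 + 6×1.008 + 1×14.007 + 4×15.999 = 225.122 → 225.12 g/mol.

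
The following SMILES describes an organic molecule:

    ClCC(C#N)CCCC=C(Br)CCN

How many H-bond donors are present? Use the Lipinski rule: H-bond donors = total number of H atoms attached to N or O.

2

Donors: find every N or O and count the H atoms it carries.
  atom 5 (N): bond orders sum to 3 → 0 H
  atom 14 (N): bond orders sum to 1 → 2 H
Lipinski HBD = 2.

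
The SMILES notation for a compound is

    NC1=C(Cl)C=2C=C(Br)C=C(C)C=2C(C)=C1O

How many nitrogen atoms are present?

1

Scan the SMILES for N atoms (remember two-letter symbols like Cl and Br are single atoms).
Nitrogen count: 1.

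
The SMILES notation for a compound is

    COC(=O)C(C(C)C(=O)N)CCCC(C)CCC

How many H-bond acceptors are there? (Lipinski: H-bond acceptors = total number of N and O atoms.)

4

N atoms: 1; O atoms: 3.
Lipinski HBA = 1 + 3 = 4.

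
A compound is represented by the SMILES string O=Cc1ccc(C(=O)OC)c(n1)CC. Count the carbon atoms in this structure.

Count every carbon token in the SMILES (each C, including those in ring-closure positions and inside branches).
Carbon count: 10.

10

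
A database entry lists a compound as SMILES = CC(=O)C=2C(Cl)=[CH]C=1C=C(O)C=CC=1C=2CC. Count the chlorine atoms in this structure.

1

Scan the SMILES for Cl atoms (remember two-letter symbols like Cl and Br are single atoms).
Chlorine count: 1.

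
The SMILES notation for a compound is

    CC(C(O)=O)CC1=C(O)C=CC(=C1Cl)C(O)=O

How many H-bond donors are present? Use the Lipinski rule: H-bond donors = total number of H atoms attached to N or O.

3

Donors: find every N or O and count the H atoms it carries.
  atom 4 (O): bond orders sum to 1 → 1 H
  atom 5 (O): bond orders sum to 2 → 0 H
  atom 9 (O): bond orders sum to 1 → 1 H
  atom 16 (O): bond orders sum to 1 → 1 H
  atom 17 (O): bond orders sum to 2 → 0 H
Lipinski HBD = 3.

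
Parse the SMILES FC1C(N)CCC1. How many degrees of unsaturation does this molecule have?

Degree of unsaturation = (number of rings) + (number of π bonds).
Ring closures in the SMILES: 1.
π bonds: none → 0 DoU from unsaturation.
Total DoU = 1 + 0 = 1.

1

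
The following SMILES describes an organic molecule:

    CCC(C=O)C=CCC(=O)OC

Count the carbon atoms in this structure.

9

Count every carbon token in the SMILES (each C, including those in ring-closure positions and inside branches).
Carbon count: 9.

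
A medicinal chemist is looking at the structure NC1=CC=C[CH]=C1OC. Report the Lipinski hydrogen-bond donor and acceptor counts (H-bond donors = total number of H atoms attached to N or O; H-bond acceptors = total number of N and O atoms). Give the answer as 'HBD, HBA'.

2, 2

Donors: find every N or O and count the H atoms it carries.
  atom 1 (N): bond orders sum to 1 → 2 H
  atom 8 (O): bond orders sum to 2 → 0 H
Lipinski HBD = 2.
Acceptors: N atoms = 1, O atoms = 1 → HBA = 2.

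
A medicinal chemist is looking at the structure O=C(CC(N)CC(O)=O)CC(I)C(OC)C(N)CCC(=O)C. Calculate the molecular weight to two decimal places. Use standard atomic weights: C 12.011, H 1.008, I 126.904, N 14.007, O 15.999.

428.27 g/mol

First, the molecular formula is C14H25IN2O5 (counting implicit H from valence).
  C: 14 × 12.011 = 168.154
  H: 25 × 1.008 = 25.200
  I: 1 × 126.904 = 126.904
  N: 2 × 14.007 = 28.014
  O: 5 × 15.999 = 79.995
Sum: 14×12.011 + 25×1.008 + 1×126.904 + 2×14.007 + 5×15.999 = 428.267 → 428.27 g/mol.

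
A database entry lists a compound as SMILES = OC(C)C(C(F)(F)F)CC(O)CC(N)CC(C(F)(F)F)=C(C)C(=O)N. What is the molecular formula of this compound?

C14H22F6N2O3

Walk through each heavy atom and fill implicit hydrogens from standard valence (C 4, N 3, O 2, S 2, halogen 1):
  atom 1: O, bond orders sum to 1 (valence 2) → 1 H
  atom 2: C, bond orders sum to 3 (valence 4) → 1 H
  atom 3: C, bond orders sum to 1 (valence 4) → 3 H
  atom 4: C, bond orders sum to 3 (valence 4) → 1 H
  atom 5: C, bond orders sum to 4 (valence 4) → 0 H
  atom 6: F (halogen, monovalent) → 0 H
  atom 7: F (halogen, monovalent) → 0 H
  atom 8: F (halogen, monovalent) → 0 H
  atom 9: C, bond orders sum to 2 (valence 4) → 2 H
  atom 10: C, bond orders sum to 3 (valence 4) → 1 H
  atom 11: O, bond orders sum to 1 (valence 2) → 1 H
  atom 12: C, bond orders sum to 2 (valence 4) → 2 H
  atom 13: C, bond orders sum to 3 (valence 4) → 1 H
  atom 14: N, bond orders sum to 1 (valence 3) → 2 H
  atom 15: C, bond orders sum to 2 (valence 4) → 2 H
  atom 16: C, bond orders sum to 4 (valence 4) → 0 H
  atom 17: C, bond orders sum to 4 (valence 4) → 0 H
  atom 18: F (halogen, monovalent) → 0 H
  atom 19: F (halogen, monovalent) → 0 H
  atom 20: F (halogen, monovalent) → 0 H
  atom 21: C, bond orders sum to 4 (valence 4) → 0 H
  atom 22: C, bond orders sum to 1 (valence 4) → 3 H
  atom 23: C, bond orders sum to 4 (valence 4) → 0 H
  atom 24: O, bond orders sum to 2 (valence 2) → 0 H
  atom 25: N, bond orders sum to 1 (valence 3) → 2 H
Totals → C:14, H:22, F:6, N:2, O:3.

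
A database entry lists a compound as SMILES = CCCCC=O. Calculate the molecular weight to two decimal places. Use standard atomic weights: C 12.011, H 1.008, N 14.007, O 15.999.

First, the molecular formula is C5H10O (counting implicit H from valence).
  C: 5 × 12.011 = 60.055
  H: 10 × 1.008 = 10.080
  O: 1 × 15.999 = 15.999
Sum: 5×12.011 + 10×1.008 + 1×15.999 = 86.134 → 86.13 g/mol.

86.13 g/mol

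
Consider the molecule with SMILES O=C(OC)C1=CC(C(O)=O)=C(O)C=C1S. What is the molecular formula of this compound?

Walk through each heavy atom and fill implicit hydrogens from standard valence (C 4, N 3, O 2, S 2, halogen 1):
  atom 1: O, bond orders sum to 2 (valence 2) → 0 H
  atom 2: C, bond orders sum to 4 (valence 4) → 0 H
  atom 3: O, bond orders sum to 2 (valence 2) → 0 H
  atom 4: C, bond orders sum to 1 (valence 4) → 3 H
  atom 5: C, bond orders sum to 4 (valence 4) → 0 H
  atom 6: C, bond orders sum to 3 (valence 4) → 1 H
  atom 7: C, bond orders sum to 4 (valence 4) → 0 H
  atom 8: C, bond orders sum to 4 (valence 4) → 0 H
  atom 9: O, bond orders sum to 1 (valence 2) → 1 H
  atom 10: O, bond orders sum to 2 (valence 2) → 0 H
  atom 11: C, bond orders sum to 4 (valence 4) → 0 H
  atom 12: O, bond orders sum to 1 (valence 2) → 1 H
  atom 13: C, bond orders sum to 3 (valence 4) → 1 H
  atom 14: C, bond orders sum to 4 (valence 4) → 0 H
  atom 15: S, bond orders sum to 1 (valence 2) → 1 H
Totals → C:9, H:8, O:5, S:1.
In Hill order: C9H8O5S.

C9H8O5S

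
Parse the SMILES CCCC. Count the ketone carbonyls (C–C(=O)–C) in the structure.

Scan the SMILES for the ketone motif — none present.

0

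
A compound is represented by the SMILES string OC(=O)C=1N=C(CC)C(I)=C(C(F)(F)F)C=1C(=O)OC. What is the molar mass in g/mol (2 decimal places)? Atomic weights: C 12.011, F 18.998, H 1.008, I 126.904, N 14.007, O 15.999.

First, the molecular formula is C11H9F3INO4 (counting implicit H from valence).
  C: 11 × 12.011 = 132.121
  F: 3 × 18.998 = 56.994
  H: 9 × 1.008 = 9.072
  I: 1 × 126.904 = 126.904
  N: 1 × 14.007 = 14.007
  O: 4 × 15.999 = 63.996
Sum: 11×12.011 + 3×18.998 + 9×1.008 + 1×126.904 + 1×14.007 + 4×15.999 = 403.094 → 403.09 g/mol.

403.09 g/mol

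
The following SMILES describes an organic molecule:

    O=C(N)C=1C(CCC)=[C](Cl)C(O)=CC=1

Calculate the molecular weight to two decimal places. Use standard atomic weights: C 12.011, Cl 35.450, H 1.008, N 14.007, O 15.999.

213.66 g/mol

First, the molecular formula is C10H12ClNO2 (counting implicit H from valence).
  C: 10 × 12.011 = 120.110
  Cl: 1 × 35.450 = 35.450
  H: 12 × 1.008 = 12.096
  N: 1 × 14.007 = 14.007
  O: 2 × 15.999 = 31.998
Sum: 10×12.011 + 1×35.450 + 12×1.008 + 1×14.007 + 2×15.999 = 213.661 → 213.66 g/mol.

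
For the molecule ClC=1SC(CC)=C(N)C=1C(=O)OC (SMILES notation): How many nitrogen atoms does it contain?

1

Scan the SMILES for N atoms (remember two-letter symbols like Cl and Br are single atoms).
Nitrogen count: 1.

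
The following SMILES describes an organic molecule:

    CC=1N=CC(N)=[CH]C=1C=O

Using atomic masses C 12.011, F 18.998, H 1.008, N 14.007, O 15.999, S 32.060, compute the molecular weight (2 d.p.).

136.15 g/mol

First, the molecular formula is C7H8N2O (counting implicit H from valence).
  C: 7 × 12.011 = 84.077
  H: 8 × 1.008 = 8.064
  N: 2 × 14.007 = 28.014
  O: 1 × 15.999 = 15.999
Sum: 7×12.011 + 8×1.008 + 2×14.007 + 1×15.999 = 136.154 → 136.15 g/mol.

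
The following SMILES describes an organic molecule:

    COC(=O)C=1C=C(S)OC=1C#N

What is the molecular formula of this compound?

C7H5NO3S

Walk through each heavy atom and fill implicit hydrogens from standard valence (C 4, N 3, O 2, S 2, halogen 1):
  atom 1: C, bond orders sum to 1 (valence 4) → 3 H
  atom 2: O, bond orders sum to 2 (valence 2) → 0 H
  atom 3: C, bond orders sum to 4 (valence 4) → 0 H
  atom 4: O, bond orders sum to 2 (valence 2) → 0 H
  atom 5: C, bond orders sum to 4 (valence 4) → 0 H
  atom 6: C, bond orders sum to 3 (valence 4) → 1 H
  atom 7: C, bond orders sum to 4 (valence 4) → 0 H
  atom 8: S, bond orders sum to 1 (valence 2) → 1 H
  atom 9: O, bond orders sum to 2 (valence 2) → 0 H
  atom 10: C, bond orders sum to 4 (valence 4) → 0 H
  atom 11: C, bond orders sum to 4 (valence 4) → 0 H
  atom 12: N, bond orders sum to 3 (valence 3) → 0 H
Totals → C:7, H:5, N:1, O:3, S:1.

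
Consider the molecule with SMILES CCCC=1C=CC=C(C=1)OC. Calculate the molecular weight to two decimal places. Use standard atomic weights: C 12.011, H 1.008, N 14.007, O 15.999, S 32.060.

150.22 g/mol

First, the molecular formula is C10H14O (counting implicit H from valence).
  C: 10 × 12.011 = 120.110
  H: 14 × 1.008 = 14.112
  O: 1 × 15.999 = 15.999
Sum: 10×12.011 + 14×1.008 + 1×15.999 = 150.221 → 150.22 g/mol.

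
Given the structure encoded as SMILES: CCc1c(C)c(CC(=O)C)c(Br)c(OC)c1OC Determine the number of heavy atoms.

18

Every atom symbol written in the SMILES (organic subset) is one heavy atom; implicit H are not written.
Heavy atoms by element → Br:1, C:14, O:3.
Total: 18.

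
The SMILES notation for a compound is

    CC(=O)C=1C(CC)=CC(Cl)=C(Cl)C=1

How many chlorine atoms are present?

Scan the SMILES for Cl atoms (remember two-letter symbols like Cl and Br are single atoms).
Chlorine count: 2.

2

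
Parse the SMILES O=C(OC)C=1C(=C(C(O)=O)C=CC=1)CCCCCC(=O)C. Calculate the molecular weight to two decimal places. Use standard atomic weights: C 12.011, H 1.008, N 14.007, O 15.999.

First, the molecular formula is C16H20O5 (counting implicit H from valence).
  C: 16 × 12.011 = 192.176
  H: 20 × 1.008 = 20.160
  O: 5 × 15.999 = 79.995
Sum: 16×12.011 + 20×1.008 + 5×15.999 = 292.331 → 292.33 g/mol.

292.33 g/mol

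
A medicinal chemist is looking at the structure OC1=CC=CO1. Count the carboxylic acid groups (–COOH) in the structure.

Scan the SMILES for the carboxylic acid motif — none present.
Groups that are present: 1 hydroxyl.

0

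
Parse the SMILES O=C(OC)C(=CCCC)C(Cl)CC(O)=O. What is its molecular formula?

C10H15ClO4

Walk through each heavy atom and fill implicit hydrogens from standard valence (C 4, N 3, O 2, S 2, halogen 1):
  atom 1: O, bond orders sum to 2 (valence 2) → 0 H
  atom 2: C, bond orders sum to 4 (valence 4) → 0 H
  atom 3: O, bond orders sum to 2 (valence 2) → 0 H
  atom 4: C, bond orders sum to 1 (valence 4) → 3 H
  atom 5: C, bond orders sum to 4 (valence 4) → 0 H
  atom 6: C, bond orders sum to 3 (valence 4) → 1 H
  atom 7: C, bond orders sum to 2 (valence 4) → 2 H
  atom 8: C, bond orders sum to 2 (valence 4) → 2 H
  atom 9: C, bond orders sum to 1 (valence 4) → 3 H
  atom 10: C, bond orders sum to 3 (valence 4) → 1 H
  atom 11: Cl (halogen, monovalent) → 0 H
  atom 12: C, bond orders sum to 2 (valence 4) → 2 H
  atom 13: C, bond orders sum to 4 (valence 4) → 0 H
  atom 14: O, bond orders sum to 1 (valence 2) → 1 H
  atom 15: O, bond orders sum to 2 (valence 2) → 0 H
Totals → C:10, H:15, Cl:1, O:4.
In Hill order: C10H15ClO4.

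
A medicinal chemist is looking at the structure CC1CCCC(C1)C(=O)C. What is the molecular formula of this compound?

C9H16O

Walk through each heavy atom and fill implicit hydrogens from standard valence (C 4, N 3, O 2, S 2, halogen 1):
  atom 1: C, bond orders sum to 1 (valence 4) → 3 H
  atom 2: C, bond orders sum to 3 (valence 4) → 1 H
  atom 3: C, bond orders sum to 2 (valence 4) → 2 H
  atom 4: C, bond orders sum to 2 (valence 4) → 2 H
  atom 5: C, bond orders sum to 2 (valence 4) → 2 H
  atom 6: C, bond orders sum to 3 (valence 4) → 1 H
  atom 7: C, bond orders sum to 2 (valence 4) → 2 H
  atom 8: C, bond orders sum to 4 (valence 4) → 0 H
  atom 9: O, bond orders sum to 2 (valence 2) → 0 H
  atom 10: C, bond orders sum to 1 (valence 4) → 3 H
Totals → C:9, H:16, O:1.
In Hill order: C9H16O.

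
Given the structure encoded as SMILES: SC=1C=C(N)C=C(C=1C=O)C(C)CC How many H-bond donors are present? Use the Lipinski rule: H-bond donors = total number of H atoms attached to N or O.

2

Donors: find every N or O and count the H atoms it carries.
  atom 5 (N): bond orders sum to 1 → 2 H
  atom 10 (O): bond orders sum to 2 → 0 H
Lipinski HBD = 2.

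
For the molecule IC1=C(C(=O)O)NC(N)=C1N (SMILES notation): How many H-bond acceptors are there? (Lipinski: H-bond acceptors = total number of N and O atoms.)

N atoms: 3; O atoms: 2.
Lipinski HBA = 3 + 2 = 5.

5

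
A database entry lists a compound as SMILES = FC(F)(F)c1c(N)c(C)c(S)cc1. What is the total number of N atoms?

Scan the SMILES for N atoms (remember two-letter symbols like Cl and Br are single atoms).
Nitrogen count: 1.

1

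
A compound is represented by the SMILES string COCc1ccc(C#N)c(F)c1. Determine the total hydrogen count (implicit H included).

8

Walk through each heavy atom and fill implicit hydrogens from standard valence (C 4, N 3, O 2, S 2, halogen 1); for lowercase aromatic atoms, an aromatic c carries 1 H when it has two neighbours and 0 H with three, and aromatic n carries 0 H:
  atom 1: C, bond orders sum to 1 (valence 4) → 3 H
  atom 2: O, bond orders sum to 2 (valence 2) → 0 H
  atom 3: C, bond orders sum to 2 (valence 4) → 2 H
  atom 4: aromatic c, 3 neighbours → 0 H
  atom 5: aromatic c, 2 neighbours → 1 H
  atom 6: aromatic c, 2 neighbours → 1 H
  atom 7: aromatic c, 3 neighbours → 0 H
  atom 8: C, bond orders sum to 4 (valence 4) → 0 H
  atom 9: N, bond orders sum to 3 (valence 3) → 0 H
  atom 10: aromatic c, 3 neighbours → 0 H
  atom 11: F (halogen, monovalent) → 0 H
  atom 12: aromatic c, 2 neighbours → 1 H
Total hydrogens: 8.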